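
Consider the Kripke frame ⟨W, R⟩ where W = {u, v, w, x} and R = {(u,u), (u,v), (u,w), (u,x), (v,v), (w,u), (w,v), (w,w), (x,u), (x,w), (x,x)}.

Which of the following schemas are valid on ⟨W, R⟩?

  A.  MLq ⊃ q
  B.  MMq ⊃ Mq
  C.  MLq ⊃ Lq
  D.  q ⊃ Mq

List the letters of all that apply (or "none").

D

R is reflexive: each world relates to itself.
R is not symmetric: u R v but not v R u.
R is not transitive: w R u and u R x but not w R x.
R is not euclidean: u R v and u R u but not v R u.
(A) MLq ⊃ q is the dual of axiom B, which corresponds to symmetry. R is not symmetric — not valid.
(B) MMq ⊃ Mq (the dual of axiom 4) characterises the transitive frames. R is not transitive — not valid.
(C) MLq ⊃ Lq is the dual of axiom 5; it is valid on a frame exactly when R is euclidean. R is not euclidean, so not valid.
(D) the dual of axiom T: valid iff R is reflexive. R is reflexive — valid.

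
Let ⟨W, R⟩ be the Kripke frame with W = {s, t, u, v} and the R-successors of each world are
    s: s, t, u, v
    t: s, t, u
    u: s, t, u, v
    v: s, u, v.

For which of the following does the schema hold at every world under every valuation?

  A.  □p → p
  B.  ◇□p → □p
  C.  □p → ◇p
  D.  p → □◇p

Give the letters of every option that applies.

R is reflexive: each world relates to itself.
R is symmetric: every R-edge is matched by its reverse.
R is not euclidean: s R t and s R v but not t R v.
R is serial: every world has an R-successor.
(A) □p → p is axiom T; it is valid on a frame exactly when R is reflexive. R is reflexive, so valid.
(B) the dual of axiom 5: valid iff R is euclidean. R is not euclidean — not valid.
(C) □p → ◇p is axiom D; it is valid on a frame exactly when R is serial. R is serial, so valid.
(D) p → □◇p is axiom B, which corresponds to symmetry. R is symmetric — valid.

A, C, D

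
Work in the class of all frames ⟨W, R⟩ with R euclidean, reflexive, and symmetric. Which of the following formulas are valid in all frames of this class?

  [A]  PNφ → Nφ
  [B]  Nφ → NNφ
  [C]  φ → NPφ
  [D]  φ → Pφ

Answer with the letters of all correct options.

A relation that is euclidean, reflexive, and symmetric is also serial and transitive.
(A) the dual of axiom 5: valid iff R is euclidean. Every such R is euclidean — valid.
(B) Nφ → NNφ is axiom 4; it is valid on a frame exactly when R is transitive. Every such R is transitive, so valid.
(C) axiom B: valid iff R is symmetric. Every such R is symmetric — valid.
(D) φ → Pφ (the dual of axiom T) characterises the reflexive frames. Every such R is reflexive — valid.

A, B, C, D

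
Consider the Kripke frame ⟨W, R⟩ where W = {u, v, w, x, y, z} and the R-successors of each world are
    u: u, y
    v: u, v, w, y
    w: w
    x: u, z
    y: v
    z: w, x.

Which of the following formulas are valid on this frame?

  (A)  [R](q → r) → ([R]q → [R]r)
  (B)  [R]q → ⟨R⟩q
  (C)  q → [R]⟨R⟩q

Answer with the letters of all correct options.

R is not symmetric: u R y but not y R u.
R is serial: every world has an R-successor.
(A) [R](q → r) → ([R]q → [R]r) is the K axiom; it holds on all frames — valid.
(B) [R]q → ⟨R⟩q (axiom D) characterises the serial frames. R is serial — valid.
(C) q → [R]⟨R⟩q is axiom B; it is valid on a frame exactly when R is symmetric. R is not symmetric, so not valid.

A, B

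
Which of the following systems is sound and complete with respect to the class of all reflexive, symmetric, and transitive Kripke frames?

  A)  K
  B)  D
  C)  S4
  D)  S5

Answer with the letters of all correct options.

(A) K is determined by the class of arbitrary frames.
(B) D is determined by the class of serial frames.
(C) S4 is determined by the class of reflexive and transitive frames.
(D) S5 is determined by exactly this class.

D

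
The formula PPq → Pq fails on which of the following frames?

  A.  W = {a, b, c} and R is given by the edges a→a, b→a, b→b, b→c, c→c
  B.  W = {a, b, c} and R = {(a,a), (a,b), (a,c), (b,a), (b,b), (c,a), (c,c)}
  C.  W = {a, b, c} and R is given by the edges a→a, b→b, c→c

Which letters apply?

The schema PPq → Pq is the dual of axiom 4; it is valid on a frame iff R is transitive.
(A) R is transitive (R is closed under composition), so the schema is valid here.
(B) R is not transitive (b R a and a R c but not b R c), so the schema fails here.
(C) R is transitive (R is closed under composition), so the schema is valid here.

B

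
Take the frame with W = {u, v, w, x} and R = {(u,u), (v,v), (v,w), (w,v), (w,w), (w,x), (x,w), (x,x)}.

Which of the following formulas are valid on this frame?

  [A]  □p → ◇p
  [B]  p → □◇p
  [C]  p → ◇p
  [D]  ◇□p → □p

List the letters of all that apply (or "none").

R is reflexive: each world relates to itself.
R is symmetric: every R-edge is matched by its reverse.
R is not euclidean: w R v and w R x but not v R x.
R is serial: every world has an R-successor.
(A) □p → ◇p is axiom D; it is valid on a frame exactly when R is serial. R is serial, so valid.
(B) p → □◇p (axiom B) characterises the symmetric frames. R is symmetric — valid.
(C) p → ◇p is the dual of axiom T, which corresponds to reflexivity. R is reflexive — valid.
(D) the dual of axiom 5: valid iff R is euclidean. R is not euclidean — not valid.

A, B, C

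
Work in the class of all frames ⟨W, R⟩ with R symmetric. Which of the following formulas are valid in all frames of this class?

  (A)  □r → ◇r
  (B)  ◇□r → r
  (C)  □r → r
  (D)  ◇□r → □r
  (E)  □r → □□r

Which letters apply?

(A) □r → ◇r is axiom D; it is valid on a frame exactly when R is serial. Such an R need not be serial, so not valid.
(B) ◇□r → r is the dual of axiom B, which corresponds to symmetry. Every such R is symmetric — valid.
(C) □r → r (axiom T) characterises the reflexive frames. Such an R need not be reflexive — not valid.
(D) ◇□r → □r is the dual of axiom 5, which corresponds to the euclidean property. Such an R need not be euclidean — not valid.
(E) □r → □□r is axiom 4, which corresponds to transitivity. Such an R need not be transitive — not valid.

B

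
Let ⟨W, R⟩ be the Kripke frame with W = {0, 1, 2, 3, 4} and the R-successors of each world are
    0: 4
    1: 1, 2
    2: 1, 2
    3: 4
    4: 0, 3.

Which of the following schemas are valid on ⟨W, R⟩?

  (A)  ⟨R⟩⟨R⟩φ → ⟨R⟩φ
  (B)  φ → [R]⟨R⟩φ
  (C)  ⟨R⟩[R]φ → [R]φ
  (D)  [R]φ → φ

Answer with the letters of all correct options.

R is not reflexive: not 0 R 0.
R is symmetric: every R-edge is matched by its reverse.
R is not transitive: 0 R 4 and 4 R 0 but not 0 R 0.
R is not euclidean: 4 R 0 and 4 R 3 but not 0 R 3.
(A) ⟨R⟩⟨R⟩φ → ⟨R⟩φ is the dual of axiom 4; it is valid on a frame exactly when R is transitive. R is not transitive, so not valid.
(B) φ → [R]⟨R⟩φ (axiom B) characterises the symmetric frames. R is symmetric — valid.
(C) ⟨R⟩[R]φ → [R]φ (the dual of axiom 5) characterises the euclidean frames. R is not euclidean — not valid.
(D) [R]φ → φ is axiom T, which corresponds to reflexivity. R is not reflexive — not valid.

B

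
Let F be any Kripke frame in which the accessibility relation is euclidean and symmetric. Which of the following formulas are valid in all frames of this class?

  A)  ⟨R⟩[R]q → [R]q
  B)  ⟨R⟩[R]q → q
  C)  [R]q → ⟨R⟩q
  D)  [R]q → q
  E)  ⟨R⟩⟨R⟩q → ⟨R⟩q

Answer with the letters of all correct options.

A symmetric euclidean relation is transitive (uRv and vRw give vRu by symmetry, then uRw by the euclidean condition, applied at v).
(A) the dual of axiom 5: valid iff R is euclidean. Every such R is euclidean — valid.
(B) ⟨R⟩[R]q → q is the dual of axiom B; it is valid on a frame exactly when R is symmetric. Every such R is symmetric, so valid.
(C) [R]q → ⟨R⟩q is axiom D, which corresponds to seriality. Such an R need not be serial — not valid.
(D) [R]q → q (axiom T) characterises the reflexive frames. Such an R need not be reflexive — not valid.
(E) ⟨R⟩⟨R⟩q → ⟨R⟩q is the dual of axiom 4; it is valid on a frame exactly when R is transitive. Every such R is transitive, so valid.

A, B, E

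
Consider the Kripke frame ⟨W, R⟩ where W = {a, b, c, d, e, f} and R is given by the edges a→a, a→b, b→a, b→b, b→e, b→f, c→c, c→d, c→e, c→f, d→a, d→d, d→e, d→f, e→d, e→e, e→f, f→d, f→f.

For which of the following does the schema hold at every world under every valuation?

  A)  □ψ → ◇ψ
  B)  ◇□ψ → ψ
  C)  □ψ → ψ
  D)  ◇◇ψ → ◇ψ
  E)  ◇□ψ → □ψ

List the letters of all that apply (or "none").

R is reflexive: each world relates to itself.
R is not symmetric: b R e but not e R b.
R is not transitive: a R b and b R e but not a R e.
R is not euclidean: b R a and b R e but not a R e.
R is serial: every world has an R-successor.
(A) □ψ → ◇ψ is axiom D, which corresponds to seriality. R is serial — valid.
(B) ◇□ψ → ψ (the dual of axiom B) characterises the symmetric frames. R is not symmetric — not valid.
(C) □ψ → ψ (axiom T) characterises the reflexive frames. R is reflexive — valid.
(D) the dual of axiom 4: valid iff R is transitive. R is not transitive — not valid.
(E) the dual of axiom 5: valid iff R is euclidean. R is not euclidean — not valid.

A, C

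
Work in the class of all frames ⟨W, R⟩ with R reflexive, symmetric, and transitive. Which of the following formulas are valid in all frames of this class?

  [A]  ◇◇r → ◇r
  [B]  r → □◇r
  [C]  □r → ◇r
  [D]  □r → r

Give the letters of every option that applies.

A relation that is reflexive, symmetric, and transitive is also euclidean and serial.
(A) ◇◇r → ◇r is the dual of axiom 4; it is valid on a frame exactly when R is transitive. Every such R is transitive, so valid.
(B) r → □◇r is axiom B, which corresponds to symmetry. Every such R is symmetric — valid.
(C) □r → ◇r is axiom D, which corresponds to seriality. Every such R is serial — valid.
(D) □r → r is axiom T, which corresponds to reflexivity. Every such R is reflexive — valid.

A, B, C, D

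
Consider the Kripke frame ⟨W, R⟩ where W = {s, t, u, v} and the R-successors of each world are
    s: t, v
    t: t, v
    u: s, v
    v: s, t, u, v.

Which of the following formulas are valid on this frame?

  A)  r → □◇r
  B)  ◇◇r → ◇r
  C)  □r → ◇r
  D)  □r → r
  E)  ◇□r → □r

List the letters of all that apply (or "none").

R is not reflexive: not s R s.
R is not symmetric: s R t but not t R s.
R is not transitive: s R v and v R s but not s R s.
R is not euclidean: v R s and v R u but not s R u.
R is serial: every world has an R-successor.
(A) r → □◇r (axiom B) characterises the symmetric frames. R is not symmetric — not valid.
(B) ◇◇r → ◇r is the dual of axiom 4, which corresponds to transitivity. R is not transitive — not valid.
(C) □r → ◇r (axiom D) characterises the serial frames. R is serial — valid.
(D) □r → r is axiom T; it is valid on a frame exactly when R is reflexive. R is not reflexive, so not valid.
(E) ◇□r → □r is the dual of axiom 5; it is valid on a frame exactly when R is euclidean. R is not euclidean, so not valid.

C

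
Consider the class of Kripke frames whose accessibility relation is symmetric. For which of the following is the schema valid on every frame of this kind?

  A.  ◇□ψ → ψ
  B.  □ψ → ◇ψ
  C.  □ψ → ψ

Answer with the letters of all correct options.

(A) the dual of axiom B: valid iff R is symmetric. Every such R is symmetric — valid.
(B) □ψ → ◇ψ is axiom D, which corresponds to seriality. Such an R need not be serial — not valid.
(C) □ψ → ψ is axiom T; it is valid on a frame exactly when R is reflexive. Such an R need not be reflexive, so not valid.

A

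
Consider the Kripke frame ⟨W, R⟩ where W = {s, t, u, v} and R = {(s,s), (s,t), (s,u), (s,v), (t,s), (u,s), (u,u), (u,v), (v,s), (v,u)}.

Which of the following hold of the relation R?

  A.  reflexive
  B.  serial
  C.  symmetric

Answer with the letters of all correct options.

(A) not reflexive: not t R t.
(B) serial: every world has an R-successor.
(C) symmetric: every R-edge is matched by its reverse.

B, C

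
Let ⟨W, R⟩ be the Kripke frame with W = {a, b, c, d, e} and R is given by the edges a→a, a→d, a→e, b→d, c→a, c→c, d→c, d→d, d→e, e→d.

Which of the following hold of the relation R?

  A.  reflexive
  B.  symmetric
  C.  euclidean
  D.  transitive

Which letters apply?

(A) not reflexive: not b R b.
(B) not symmetric: a R d but not d R a.
(C) not euclidean: a R d and a R a but not d R a.
(D) not transitive: a R d and d R c but not a R c.

none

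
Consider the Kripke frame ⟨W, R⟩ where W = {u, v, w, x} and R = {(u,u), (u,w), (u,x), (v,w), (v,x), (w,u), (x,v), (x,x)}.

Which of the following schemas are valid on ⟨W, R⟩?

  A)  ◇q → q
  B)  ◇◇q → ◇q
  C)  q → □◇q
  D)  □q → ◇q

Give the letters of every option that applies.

R is not symmetric: u R x but not x R u.
R is not transitive: u R x and x R v but not u R v.
R is serial: every world has an R-successor.
R is not a subset of the identity: u R w with u ≠ w.
(A) ◇q → q is the converse of T; it holds exactly when R ⊆ identity. Here R ⊄ identity — not valid.
(B) ◇◇q → ◇q is the dual of axiom 4, which corresponds to transitivity. R is not transitive — not valid.
(C) axiom B: valid iff R is symmetric. R is not symmetric — not valid.
(D) □q → ◇q is axiom D, which corresponds to seriality. R is serial — valid.

D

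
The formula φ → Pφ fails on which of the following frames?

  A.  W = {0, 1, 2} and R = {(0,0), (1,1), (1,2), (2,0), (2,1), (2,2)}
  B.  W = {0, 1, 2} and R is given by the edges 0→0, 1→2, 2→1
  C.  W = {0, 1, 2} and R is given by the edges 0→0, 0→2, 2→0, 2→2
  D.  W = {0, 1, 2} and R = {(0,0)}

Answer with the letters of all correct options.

The schema φ → Pφ is the dual of axiom T; it is valid on a frame iff R is reflexive.
(A) R is reflexive (each world relates to itself), so the schema is valid here.
(B) R is not reflexive (not 1 R 1), so the schema fails here.
(C) R is not reflexive (not 1 R 1), so the schema fails here.
(D) R is not reflexive (not 1 R 1), so the schema fails here.

B, C, D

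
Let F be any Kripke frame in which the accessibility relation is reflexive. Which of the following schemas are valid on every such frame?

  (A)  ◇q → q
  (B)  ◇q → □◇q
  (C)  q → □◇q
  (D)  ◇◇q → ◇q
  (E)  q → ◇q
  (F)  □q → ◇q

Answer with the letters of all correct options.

A reflexive relation is serial.
(A) ◇q → q (the converse of T) corresponds to R being a subset of the identity. Such an R need not be a subset of the identity, so not valid.
(B) ◇q → □◇q is axiom 5; it is valid on a frame exactly when R is euclidean. Such an R need not be euclidean, so not valid.
(C) axiom B: valid iff R is symmetric. Such an R need not be symmetric — not valid.
(D) ◇◇q → ◇q is the dual of axiom 4, which corresponds to transitivity. Such an R need not be transitive — not valid.
(E) q → ◇q is the dual of axiom T, which corresponds to reflexivity. Every such R is reflexive — valid.
(F) □q → ◇q (axiom D) characterises the serial frames. Every such R is serial — valid.

E, F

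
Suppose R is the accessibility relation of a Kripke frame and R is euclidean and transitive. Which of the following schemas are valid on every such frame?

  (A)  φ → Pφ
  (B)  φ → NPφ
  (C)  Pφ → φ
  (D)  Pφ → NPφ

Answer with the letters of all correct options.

(A) φ → Pφ (the dual of axiom T) characterises the reflexive frames. Such an R need not be reflexive — not valid.
(B) axiom B: valid iff R is symmetric. Such an R need not be symmetric — not valid.
(C) Pφ → φ (the converse of T) corresponds to R being a subset of the identity. Such an R need not be a subset of the identity, so not valid.
(D) Pφ → NPφ is axiom 5, which corresponds to the euclidean property. Every such R is euclidean — valid.

D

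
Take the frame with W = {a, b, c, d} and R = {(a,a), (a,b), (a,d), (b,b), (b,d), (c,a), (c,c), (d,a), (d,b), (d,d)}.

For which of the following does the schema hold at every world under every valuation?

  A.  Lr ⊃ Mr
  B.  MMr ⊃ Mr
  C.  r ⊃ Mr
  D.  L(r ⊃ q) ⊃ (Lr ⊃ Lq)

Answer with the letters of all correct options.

A, C, D

R is reflexive: each world relates to itself.
R is not transitive: b R d and d R a but not b R a.
R is serial: every world has an R-successor.
(A) Lr ⊃ Mr is axiom D; it is valid on a frame exactly when R is serial. R is serial, so valid.
(B) MMr ⊃ Mr is the dual of axiom 4; it is valid on a frame exactly when R is transitive. R is not transitive, so not valid.
(C) r ⊃ Mr is the dual of axiom T; it is valid on a frame exactly when R is reflexive. R is reflexive, so valid.
(D) L(r ⊃ q) ⊃ (Lr ⊃ Lq) is axiom K, valid on every Kripke frame — valid.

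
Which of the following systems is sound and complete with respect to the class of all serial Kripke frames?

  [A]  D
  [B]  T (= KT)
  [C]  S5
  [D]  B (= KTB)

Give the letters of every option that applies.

A

(A) D is determined by exactly this class.
(B) T (= KT) is determined by the class of reflexive frames.
(C) S5 is determined by the class of reflexive, symmetric, and transitive frames.
(D) B (= KTB) is determined by the class of reflexive and symmetric frames.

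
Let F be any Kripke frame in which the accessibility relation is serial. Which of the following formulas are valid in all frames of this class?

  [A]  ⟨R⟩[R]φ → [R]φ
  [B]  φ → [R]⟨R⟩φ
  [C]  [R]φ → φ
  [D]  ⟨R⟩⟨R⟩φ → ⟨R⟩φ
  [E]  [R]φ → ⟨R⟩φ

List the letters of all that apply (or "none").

(A) the dual of axiom 5: valid iff R is euclidean. Such an R need not be euclidean — not valid.
(B) φ → [R]⟨R⟩φ is axiom B, which corresponds to symmetry. Such an R need not be symmetric — not valid.
(C) [R]φ → φ is axiom T, which corresponds to reflexivity. Such an R need not be reflexive — not valid.
(D) ⟨R⟩⟨R⟩φ → ⟨R⟩φ is the dual of axiom 4, which corresponds to transitivity. Such an R need not be transitive — not valid.
(E) [R]φ → ⟨R⟩φ is axiom D; it is valid on a frame exactly when R is serial. Every such R is serial, so valid.

E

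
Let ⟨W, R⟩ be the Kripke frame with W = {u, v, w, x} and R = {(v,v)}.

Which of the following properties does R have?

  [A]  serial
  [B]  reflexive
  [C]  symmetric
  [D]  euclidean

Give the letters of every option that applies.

C, D

(A) not serial: u has no R-successor.
(B) not reflexive: not u R u.
(C) symmetric: every R-edge is matched by its reverse.
(D) euclidean: any two R-successors of the same world are R-related.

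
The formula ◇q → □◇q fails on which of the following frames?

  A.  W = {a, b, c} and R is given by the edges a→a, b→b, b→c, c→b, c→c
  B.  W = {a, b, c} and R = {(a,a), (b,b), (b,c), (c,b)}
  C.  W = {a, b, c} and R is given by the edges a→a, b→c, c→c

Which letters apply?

B

The schema ◇q → □◇q is axiom 5; it is valid on a frame iff R is euclidean.
(A) R is euclidean (any two R-successors of the same world are R-related), so the schema is valid here.
(B) R is not euclidean (b R c and b R c but not c R c), so the schema fails here.
(C) R is euclidean (any two R-successors of the same world are R-related), so the schema is valid here.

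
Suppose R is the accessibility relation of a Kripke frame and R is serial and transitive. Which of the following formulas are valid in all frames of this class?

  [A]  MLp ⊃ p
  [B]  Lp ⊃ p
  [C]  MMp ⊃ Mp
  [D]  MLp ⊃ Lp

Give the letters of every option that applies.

(A) MLp ⊃ p is the dual of axiom B, which corresponds to symmetry. Such an R need not be symmetric — not valid.
(B) axiom T: valid iff R is reflexive. Such an R need not be reflexive — not valid.
(C) MMp ⊃ Mp (the dual of axiom 4) characterises the transitive frames. Every such R is transitive — valid.
(D) MLp ⊃ Lp is the dual of axiom 5; it is valid on a frame exactly when R is euclidean. Such an R need not be euclidean, so not valid.

C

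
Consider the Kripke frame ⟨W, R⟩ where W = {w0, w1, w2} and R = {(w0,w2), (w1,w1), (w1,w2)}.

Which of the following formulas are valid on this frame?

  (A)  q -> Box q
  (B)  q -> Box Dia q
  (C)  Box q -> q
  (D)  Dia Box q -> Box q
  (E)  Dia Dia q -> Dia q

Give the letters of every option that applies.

R is not reflexive: not w0 R w0.
R is not symmetric: w0 R w2 but not w2 R w0.
R is transitive: R is closed under composition.
R is not euclidean: w1 R w2 and w1 R w1 but not w2 R w1.
R is not a subset of the identity: w0 R w2 with w0 ≠ w2.
(A) q -> Box q is valid only on frames where every R-edge is a self-loop. Here R ⊄ identity — not valid.
(B) q -> Box Dia q is axiom B; it is valid on a frame exactly when R is symmetric. R is not symmetric, so not valid.
(C) axiom T: valid iff R is reflexive. R is not reflexive — not valid.
(D) Dia Box q -> Box q (the dual of axiom 5) characterises the euclidean frames. R is not euclidean — not valid.
(E) Dia Dia q -> Dia q is the dual of axiom 4, which corresponds to transitivity. R is transitive — valid.

E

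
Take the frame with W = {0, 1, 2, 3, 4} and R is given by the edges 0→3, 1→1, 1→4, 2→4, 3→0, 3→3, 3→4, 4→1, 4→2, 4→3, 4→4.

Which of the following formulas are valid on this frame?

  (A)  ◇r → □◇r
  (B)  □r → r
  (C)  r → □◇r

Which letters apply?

C

R is not reflexive: not 0 R 0.
R is symmetric: every R-edge is matched by its reverse.
R is not euclidean: 3 R 0 and 3 R 4 but not 0 R 4.
(A) ◇r → □◇r (axiom 5) characterises the euclidean frames. R is not euclidean — not valid.
(B) □r → r is axiom T, which corresponds to reflexivity. R is not reflexive — not valid.
(C) r → □◇r is axiom B; it is valid on a frame exactly when R is symmetric. R is symmetric, so valid.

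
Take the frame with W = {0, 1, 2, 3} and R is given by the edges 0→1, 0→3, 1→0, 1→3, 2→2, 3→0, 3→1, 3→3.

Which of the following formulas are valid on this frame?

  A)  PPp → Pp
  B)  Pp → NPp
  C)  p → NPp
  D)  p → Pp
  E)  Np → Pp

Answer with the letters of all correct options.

R is not reflexive: not 0 R 0.
R is symmetric: every R-edge is matched by its reverse.
R is not transitive: 0 R 1 and 1 R 0 but not 0 R 0.
R is not euclidean: 0 R 1 and 0 R 1 but not 1 R 1.
R is serial: every world has an R-successor.
(A) PPp → Pp (the dual of axiom 4) characterises the transitive frames. R is not transitive — not valid.
(B) axiom 5: valid iff R is euclidean. R is not euclidean — not valid.
(C) p → NPp is axiom B, which corresponds to symmetry. R is symmetric — valid.
(D) the dual of axiom T: valid iff R is reflexive. R is not reflexive — not valid.
(E) Np → Pp is axiom D, which corresponds to seriality. R is serial — valid.

C, E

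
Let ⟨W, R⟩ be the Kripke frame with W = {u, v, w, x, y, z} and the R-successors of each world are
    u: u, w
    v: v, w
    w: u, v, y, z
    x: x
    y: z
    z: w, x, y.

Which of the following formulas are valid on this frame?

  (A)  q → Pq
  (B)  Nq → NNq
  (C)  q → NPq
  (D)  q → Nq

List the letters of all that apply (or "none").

none

R is not reflexive: not w R w.
R is not symmetric: w R y but not y R w.
R is not transitive: u R w and w R v but not u R v.
R is not a subset of the identity: u R w with u ≠ w.
(A) q → Pq is the dual of axiom T, which corresponds to reflexivity. R is not reflexive — not valid.
(B) Nq → NNq is axiom 4; it is valid on a frame exactly when R is transitive. R is not transitive, so not valid.
(C) q → NPq is axiom B; it is valid on a frame exactly when R is symmetric. R is not symmetric, so not valid.
(D) q → Nq is valid only on frames where every R-edge is a self-loop. Here R ⊄ identity — not valid.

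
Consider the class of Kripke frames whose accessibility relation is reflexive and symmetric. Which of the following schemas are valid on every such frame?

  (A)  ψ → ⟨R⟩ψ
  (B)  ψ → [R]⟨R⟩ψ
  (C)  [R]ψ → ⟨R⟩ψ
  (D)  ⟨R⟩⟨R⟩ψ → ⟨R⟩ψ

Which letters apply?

A, B, C

Reflexive relations are serial.
(A) ψ → ⟨R⟩ψ is the dual of axiom T, which corresponds to reflexivity. Every such R is reflexive — valid.
(B) ψ → [R]⟨R⟩ψ (axiom B) characterises the symmetric frames. Every such R is symmetric — valid.
(C) [R]ψ → ⟨R⟩ψ is axiom D; it is valid on a frame exactly when R is serial. Every such R is serial, so valid.
(D) ⟨R⟩⟨R⟩ψ → ⟨R⟩ψ (the dual of axiom 4) characterises the transitive frames. Such an R need not be transitive — not valid.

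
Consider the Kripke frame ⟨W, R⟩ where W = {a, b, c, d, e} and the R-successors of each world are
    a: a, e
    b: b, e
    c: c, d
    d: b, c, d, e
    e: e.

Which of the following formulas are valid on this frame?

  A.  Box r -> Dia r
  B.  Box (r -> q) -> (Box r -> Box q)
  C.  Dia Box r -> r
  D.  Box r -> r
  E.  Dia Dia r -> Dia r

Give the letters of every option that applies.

R is reflexive: each world relates to itself.
R is not symmetric: a R e but not e R a.
R is not transitive: c R d and d R b but not c R b.
R is serial: every world has an R-successor.
(A) Box r -> Dia r is axiom D, which corresponds to seriality. R is serial — valid.
(B) Box (r -> q) -> (Box r -> Box q) is axiom K, valid on every Kripke frame — valid.
(C) Dia Box r -> r (the dual of axiom B) characterises the symmetric frames. R is not symmetric — not valid.
(D) Box r -> r (axiom T) characterises the reflexive frames. R is reflexive — valid.
(E) Dia Dia r -> Dia r is the dual of axiom 4, which corresponds to transitivity. R is not transitive — not valid.

A, B, D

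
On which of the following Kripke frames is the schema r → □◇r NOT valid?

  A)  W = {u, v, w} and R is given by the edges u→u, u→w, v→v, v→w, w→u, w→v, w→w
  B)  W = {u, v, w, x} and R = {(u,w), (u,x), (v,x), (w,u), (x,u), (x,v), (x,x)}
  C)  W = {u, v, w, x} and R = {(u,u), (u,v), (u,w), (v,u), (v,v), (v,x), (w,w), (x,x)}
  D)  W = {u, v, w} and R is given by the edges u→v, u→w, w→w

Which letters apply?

The schema r → □◇r is axiom B; it is valid on a frame iff R is symmetric.
(A) R is symmetric (every R-edge is matched by its reverse), so the schema is valid here.
(B) R is symmetric (every R-edge is matched by its reverse), so the schema is valid here.
(C) R is not symmetric (u R w but not w R u), so the schema fails here.
(D) R is not symmetric (u R v but not v R u), so the schema fails here.

C, D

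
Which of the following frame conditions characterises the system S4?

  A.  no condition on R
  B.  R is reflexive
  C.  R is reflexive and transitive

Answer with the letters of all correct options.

(A) this class determines K, not S4.
(B) this class determines T (= KT), not S4.
(C) S4 is sound and complete for exactly this class.

C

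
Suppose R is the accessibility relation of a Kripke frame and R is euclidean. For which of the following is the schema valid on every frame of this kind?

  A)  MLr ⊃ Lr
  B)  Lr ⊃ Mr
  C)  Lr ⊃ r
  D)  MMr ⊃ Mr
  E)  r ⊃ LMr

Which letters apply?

(A) the dual of axiom 5: valid iff R is euclidean. Every such R is euclidean — valid.
(B) Lr ⊃ Mr (axiom D) characterises the serial frames. Such an R need not be serial — not valid.
(C) axiom T: valid iff R is reflexive. Such an R need not be reflexive — not valid.
(D) MMr ⊃ Mr (the dual of axiom 4) characterises the transitive frames. Such an R need not be transitive — not valid.
(E) r ⊃ LMr is axiom B, which corresponds to symmetry. Such an R need not be symmetric — not valid.

A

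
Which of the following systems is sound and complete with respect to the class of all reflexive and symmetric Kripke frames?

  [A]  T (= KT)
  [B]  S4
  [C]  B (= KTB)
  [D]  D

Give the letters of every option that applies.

(A) T (= KT) is determined by the class of reflexive frames.
(B) S4 is determined by the class of reflexive and transitive frames.
(C) B (= KTB) is determined by exactly this class.
(D) D is determined by the class of serial frames.

C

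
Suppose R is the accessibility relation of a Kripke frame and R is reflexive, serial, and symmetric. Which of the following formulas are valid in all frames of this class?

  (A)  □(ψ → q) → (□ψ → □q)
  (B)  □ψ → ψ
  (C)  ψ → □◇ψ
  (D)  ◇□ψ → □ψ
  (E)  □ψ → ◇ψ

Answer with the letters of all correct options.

(A) □(ψ → q) → (□ψ → □q) is the K axiom; it holds on all frames — valid.
(B) □ψ → ψ (axiom T) characterises the reflexive frames. Every such R is reflexive — valid.
(C) ψ → □◇ψ (axiom B) characterises the symmetric frames. Every such R is symmetric — valid.
(D) ◇□ψ → □ψ is the dual of axiom 5; it is valid on a frame exactly when R is euclidean. Such an R need not be euclidean, so not valid.
(E) axiom D: valid iff R is serial. Every such R is serial — valid.

A, B, C, E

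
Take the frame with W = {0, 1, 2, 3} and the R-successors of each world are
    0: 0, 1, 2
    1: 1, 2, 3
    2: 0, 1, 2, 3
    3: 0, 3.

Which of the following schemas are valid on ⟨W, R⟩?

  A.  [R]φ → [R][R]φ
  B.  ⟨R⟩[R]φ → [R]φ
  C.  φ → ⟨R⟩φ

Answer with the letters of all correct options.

C

R is reflexive: each world relates to itself.
R is not transitive: 0 R 1 and 1 R 3 but not 0 R 3.
R is not euclidean: 0 R 1 and 0 R 0 but not 1 R 0.
(A) [R]φ → [R][R]φ (axiom 4) characterises the transitive frames. R is not transitive — not valid.
(B) ⟨R⟩[R]φ → [R]φ (the dual of axiom 5) characterises the euclidean frames. R is not euclidean — not valid.
(C) φ → ⟨R⟩φ (the dual of axiom T) characterises the reflexive frames. R is reflexive — valid.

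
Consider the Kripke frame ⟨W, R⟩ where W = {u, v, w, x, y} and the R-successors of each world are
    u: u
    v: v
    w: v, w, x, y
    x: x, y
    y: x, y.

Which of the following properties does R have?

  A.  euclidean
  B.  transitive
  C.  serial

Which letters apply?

(A) not euclidean: w R v and w R w but not v R w.
(B) transitive: R is closed under composition.
(C) serial: every world has an R-successor.

B, C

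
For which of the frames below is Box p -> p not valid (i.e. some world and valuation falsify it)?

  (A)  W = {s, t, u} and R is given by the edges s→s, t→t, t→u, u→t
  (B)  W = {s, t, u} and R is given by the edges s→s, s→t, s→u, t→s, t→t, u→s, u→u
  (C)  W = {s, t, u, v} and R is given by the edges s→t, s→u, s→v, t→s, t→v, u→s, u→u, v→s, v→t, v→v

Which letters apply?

A, C

The schema Box p -> p is axiom T; it is valid on a frame iff R is reflexive.
(A) R is not reflexive (not u R u), so the schema fails here.
(B) R is reflexive (each world relates to itself), so the schema is valid here.
(C) R is not reflexive (not s R s), so the schema fails here.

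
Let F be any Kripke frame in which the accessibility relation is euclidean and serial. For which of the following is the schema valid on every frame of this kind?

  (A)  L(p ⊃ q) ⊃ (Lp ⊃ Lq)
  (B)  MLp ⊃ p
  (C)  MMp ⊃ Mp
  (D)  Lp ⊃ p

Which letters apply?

(A) L(p ⊃ q) ⊃ (Lp ⊃ Lq) is the K axiom; it holds on all frames — valid.
(B) MLp ⊃ p is the dual of axiom B, which corresponds to symmetry. Such an R need not be symmetric — not valid.
(C) MMp ⊃ Mp is the dual of axiom 4, which corresponds to transitivity. Such an R need not be transitive — not valid.
(D) axiom T: valid iff R is reflexive. Such an R need not be reflexive — not valid.

A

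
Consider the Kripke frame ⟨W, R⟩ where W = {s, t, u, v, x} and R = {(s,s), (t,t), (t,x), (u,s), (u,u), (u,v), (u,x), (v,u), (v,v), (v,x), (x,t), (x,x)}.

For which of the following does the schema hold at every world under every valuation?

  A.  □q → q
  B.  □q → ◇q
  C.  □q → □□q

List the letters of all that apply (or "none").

A, B

R is reflexive: each world relates to itself.
R is not transitive: u R x and x R t but not u R t.
R is serial: every world has an R-successor.
(A) axiom T: valid iff R is reflexive. R is reflexive — valid.
(B) □q → ◇q is axiom D; it is valid on a frame exactly when R is serial. R is serial, so valid.
(C) □q → □□q (axiom 4) characterises the transitive frames. R is not transitive — not valid.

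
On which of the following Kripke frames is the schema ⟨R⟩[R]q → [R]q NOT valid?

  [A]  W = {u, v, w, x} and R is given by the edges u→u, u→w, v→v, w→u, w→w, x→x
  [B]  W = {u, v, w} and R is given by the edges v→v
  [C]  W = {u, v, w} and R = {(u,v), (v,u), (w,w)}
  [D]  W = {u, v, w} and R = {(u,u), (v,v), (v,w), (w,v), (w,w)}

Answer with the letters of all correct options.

C

The schema ⟨R⟩[R]q → [R]q is the dual of axiom 5; it is valid on a frame iff R is euclidean.
(A) R is euclidean (any two R-successors of the same world are R-related), so the schema is valid here.
(B) R is euclidean (any two R-successors of the same world are R-related), so the schema is valid here.
(C) R is not euclidean (u R v and u R v but not v R v), so the schema fails here.
(D) R is euclidean (any two R-successors of the same world are R-related), so the schema is valid here.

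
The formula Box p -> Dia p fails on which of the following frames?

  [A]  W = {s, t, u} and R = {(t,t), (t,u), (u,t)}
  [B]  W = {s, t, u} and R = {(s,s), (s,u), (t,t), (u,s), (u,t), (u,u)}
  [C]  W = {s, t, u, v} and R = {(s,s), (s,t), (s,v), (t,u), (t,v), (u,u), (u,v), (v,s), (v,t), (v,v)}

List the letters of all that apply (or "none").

A

The schema Box p -> Dia p is axiom D; it is valid on a frame iff R is serial.
(A) R is not serial (s has no R-successor), so the schema fails here.
(B) R is serial (every world has an R-successor), so the schema is valid here.
(C) R is serial (every world has an R-successor), so the schema is valid here.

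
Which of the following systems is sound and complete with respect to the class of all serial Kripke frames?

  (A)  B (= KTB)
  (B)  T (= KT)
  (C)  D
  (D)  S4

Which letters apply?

(A) B (= KTB) is determined by the class of reflexive and symmetric frames.
(B) T (= KT) is determined by the class of reflexive frames.
(C) D is determined by exactly this class.
(D) S4 is determined by the class of reflexive and transitive frames.

C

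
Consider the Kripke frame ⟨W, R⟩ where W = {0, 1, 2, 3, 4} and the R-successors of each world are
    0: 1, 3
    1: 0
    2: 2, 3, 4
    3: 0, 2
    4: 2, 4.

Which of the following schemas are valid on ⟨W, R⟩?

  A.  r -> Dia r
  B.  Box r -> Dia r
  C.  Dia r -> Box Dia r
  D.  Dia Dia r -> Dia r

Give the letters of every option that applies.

B

R is not reflexive: not 0 R 0.
R is not transitive: 0 R 1 and 1 R 0 but not 0 R 0.
R is not euclidean: 0 R 1 and 0 R 3 but not 1 R 3.
R is serial: every world has an R-successor.
(A) r -> Dia r is the dual of axiom T, which corresponds to reflexivity. R is not reflexive — not valid.
(B) Box r -> Dia r is axiom D, which corresponds to seriality. R is serial — valid.
(C) Dia r -> Box Dia r (axiom 5) characterises the euclidean frames. R is not euclidean — not valid.
(D) Dia Dia r -> Dia r is the dual of axiom 4, which corresponds to transitivity. R is not transitive — not valid.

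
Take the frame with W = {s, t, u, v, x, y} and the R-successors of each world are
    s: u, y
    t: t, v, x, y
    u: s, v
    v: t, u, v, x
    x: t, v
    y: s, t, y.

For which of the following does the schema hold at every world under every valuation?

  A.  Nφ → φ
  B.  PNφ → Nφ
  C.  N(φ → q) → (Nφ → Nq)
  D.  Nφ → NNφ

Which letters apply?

C

R is not reflexive: not s R s.
R is not transitive: s R u and u R s but not s R s.
R is not euclidean: s R u and s R y but not u R y.
(A) Nφ → φ (axiom T) characterises the reflexive frames. R is not reflexive — not valid.
(B) the dual of axiom 5: valid iff R is euclidean. R is not euclidean — not valid.
(C) this is just K, valid on every normal frame.
(D) Nφ → NNφ is axiom 4; it is valid on a frame exactly when R is transitive. R is not transitive, so not valid.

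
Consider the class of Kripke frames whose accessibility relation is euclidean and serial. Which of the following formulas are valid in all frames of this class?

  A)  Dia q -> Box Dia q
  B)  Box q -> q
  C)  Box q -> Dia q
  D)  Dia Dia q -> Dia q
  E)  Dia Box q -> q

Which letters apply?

(A) axiom 5: valid iff R is euclidean. Every such R is euclidean — valid.
(B) Box q -> q is axiom T; it is valid on a frame exactly when R is reflexive. Such an R need not be reflexive, so not valid.
(C) Box q -> Dia q is axiom D, which corresponds to seriality. Every such R is serial — valid.
(D) Dia Dia q -> Dia q is the dual of axiom 4, which corresponds to transitivity. Such an R need not be transitive — not valid.
(E) Dia Box q -> q (the dual of axiom B) characterises the symmetric frames. Such an R need not be symmetric — not valid.

A, C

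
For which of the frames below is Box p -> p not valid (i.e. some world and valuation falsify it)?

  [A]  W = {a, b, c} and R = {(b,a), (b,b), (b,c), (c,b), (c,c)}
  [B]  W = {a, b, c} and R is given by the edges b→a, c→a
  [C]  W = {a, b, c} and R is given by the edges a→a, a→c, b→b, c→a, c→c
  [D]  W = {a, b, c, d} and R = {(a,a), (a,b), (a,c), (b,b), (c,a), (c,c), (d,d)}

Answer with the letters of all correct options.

A, B

The schema Box p -> p is axiom T; it is valid on a frame iff R is reflexive.
(A) R is not reflexive (not a R a), so the schema fails here.
(B) R is not reflexive (not a R a), so the schema fails here.
(C) R is reflexive (each world relates to itself), so the schema is valid here.
(D) R is reflexive (each world relates to itself), so the schema is valid here.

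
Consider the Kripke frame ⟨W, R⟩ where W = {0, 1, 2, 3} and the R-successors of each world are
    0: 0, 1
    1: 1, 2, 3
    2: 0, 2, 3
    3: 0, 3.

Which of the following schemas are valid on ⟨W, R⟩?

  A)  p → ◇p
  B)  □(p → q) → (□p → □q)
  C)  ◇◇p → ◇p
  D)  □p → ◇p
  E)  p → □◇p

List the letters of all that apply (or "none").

R is reflexive: each world relates to itself.
R is not symmetric: 0 R 1 but not 1 R 0.
R is not transitive: 0 R 1 and 1 R 2 but not 0 R 2.
R is serial: every world has an R-successor.
(A) p → ◇p is the dual of axiom T; it is valid on a frame exactly when R is reflexive. R is reflexive, so valid.
(B) □(p → q) → (□p → □q) is axiom K, valid on every Kripke frame — valid.
(C) ◇◇p → ◇p is the dual of axiom 4, which corresponds to transitivity. R is not transitive — not valid.
(D) □p → ◇p is axiom D; it is valid on a frame exactly when R is serial. R is serial, so valid.
(E) p → □◇p is axiom B, which corresponds to symmetry. R is not symmetric — not valid.

A, B, D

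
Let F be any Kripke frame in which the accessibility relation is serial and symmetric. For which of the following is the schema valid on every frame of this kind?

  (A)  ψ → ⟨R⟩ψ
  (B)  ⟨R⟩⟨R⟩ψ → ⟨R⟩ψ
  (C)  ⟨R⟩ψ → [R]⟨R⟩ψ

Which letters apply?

none

(A) ψ → ⟨R⟩ψ is the dual of axiom T, which corresponds to reflexivity. Such an R need not be reflexive — not valid.
(B) ⟨R⟩⟨R⟩ψ → ⟨R⟩ψ is the dual of axiom 4; it is valid on a frame exactly when R is transitive. Such an R need not be transitive, so not valid.
(C) ⟨R⟩ψ → [R]⟨R⟩ψ is axiom 5, which corresponds to the euclidean property. Such an R need not be euclidean — not valid.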